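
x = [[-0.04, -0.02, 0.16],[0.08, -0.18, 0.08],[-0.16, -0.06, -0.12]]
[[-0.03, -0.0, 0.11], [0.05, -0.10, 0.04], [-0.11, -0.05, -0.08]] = x@[[0.67,0.04,0.0], [0.04,0.6,0.06], [0.00,0.06,0.67]]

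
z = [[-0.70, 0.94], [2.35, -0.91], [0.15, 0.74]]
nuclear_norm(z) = 3.66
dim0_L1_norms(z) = [3.2, 2.59]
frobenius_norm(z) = 2.88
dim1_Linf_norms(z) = [0.94, 2.35, 0.74]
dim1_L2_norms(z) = [1.17, 2.52, 0.76]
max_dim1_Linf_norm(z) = 2.35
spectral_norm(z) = 2.73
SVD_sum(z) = [[-0.94, 0.49], [2.22, -1.15], [-0.18, 0.1]] + [[0.24, 0.45],[0.13, 0.24],[0.33, 0.64]]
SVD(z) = [[-0.39,-0.55], [0.92,-0.3], [-0.08,-0.78]] @ diag([2.7257686533834797, 0.9297769884397068]) @ [[0.89, -0.46], [-0.46, -0.89]]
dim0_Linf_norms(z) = [2.35, 0.94]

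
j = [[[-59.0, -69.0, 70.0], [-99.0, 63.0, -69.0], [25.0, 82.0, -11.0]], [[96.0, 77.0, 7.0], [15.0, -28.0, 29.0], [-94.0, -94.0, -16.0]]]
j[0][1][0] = -99.0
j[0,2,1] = 82.0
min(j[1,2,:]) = -94.0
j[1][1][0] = 15.0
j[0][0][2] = 70.0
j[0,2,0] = 25.0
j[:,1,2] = [-69.0, 29.0]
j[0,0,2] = 70.0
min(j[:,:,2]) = -69.0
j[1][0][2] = 7.0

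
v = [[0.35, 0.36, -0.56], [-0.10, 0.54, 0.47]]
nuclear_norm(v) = 1.47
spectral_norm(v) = 0.81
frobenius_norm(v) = 1.04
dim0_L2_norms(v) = [0.36, 0.65, 0.73]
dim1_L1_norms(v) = [1.27, 1.11]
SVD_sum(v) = [[0.26, -0.05, -0.57], [-0.21, 0.04, 0.46]] + [[0.09, 0.41, 0.01], [0.11, 0.50, 0.01]]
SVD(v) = [[-0.78, 0.63], [0.63, 0.78]] @ diag([0.8063024136652661, 0.6618734151766229]) @ [[-0.42,0.08,0.91],[0.22,0.98,0.02]]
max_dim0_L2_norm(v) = 0.73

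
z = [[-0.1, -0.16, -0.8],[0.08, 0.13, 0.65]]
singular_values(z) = [1.06, 0.0]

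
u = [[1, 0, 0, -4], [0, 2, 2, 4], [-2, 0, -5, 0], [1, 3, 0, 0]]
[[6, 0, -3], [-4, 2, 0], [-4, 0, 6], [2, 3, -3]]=u @ [[2, 0, -3], [0, 1, 0], [0, 0, 0], [-1, 0, 0]]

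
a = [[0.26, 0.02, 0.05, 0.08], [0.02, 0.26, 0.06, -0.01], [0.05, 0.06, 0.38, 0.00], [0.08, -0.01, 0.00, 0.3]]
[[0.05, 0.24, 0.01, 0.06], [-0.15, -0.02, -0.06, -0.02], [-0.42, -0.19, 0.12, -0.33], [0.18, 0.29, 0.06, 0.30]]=a @ [[0.28, 0.80, -0.07, 0.09], [-0.32, 0.01, -0.29, 0.18], [-1.08, -0.60, 0.36, -0.91], [0.52, 0.76, 0.2, 0.99]]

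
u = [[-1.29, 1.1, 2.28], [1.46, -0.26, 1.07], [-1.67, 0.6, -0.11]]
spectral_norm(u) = 3.05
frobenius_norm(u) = 3.82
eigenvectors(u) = [[(0.12+0.44j), (0.12-0.44j), (0.34+0j)], [(0.69+0j), (0.69-0j), 0.91+0.00j], [-0.54+0.15j, -0.54-0.15j, (-0.24+0j)]]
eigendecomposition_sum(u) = [[-0.64+0.69j, 0.55-0.25j, 1.14+0.05j], [0.73+1.21j, -0.13-0.89j, (0.53-1.62j)], [-0.84-0.78j, 0.30+0.66j, -0.05+1.38j]] + [[-0.64-0.69j, (0.55+0.25j), (1.14-0.05j)],[(0.73-1.21j), -0.13+0.89j, 0.53+1.62j],[(-0.84+0.78j), (0.3-0.66j), -0.05-1.38j]] + [[-0.00-0.00j, 0.00+0.00j, 0.00+0.00j], [(-0-0j), (0.01+0j), (0.01+0j)], [0j, (-0-0j), -0.00-0.00j]]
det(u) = 0.01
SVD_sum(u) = [[-1.86, 1.13, 1.59], [0.34, -0.20, -0.29], [-0.93, 0.56, 0.79]] + [[0.57, -0.03, 0.69], [1.12, -0.06, 1.36], [-0.74, 0.04, -0.90]] + [[-0.0,  -0.00,  0.00], [0.00,  0.00,  -0.00], [0.0,  0.00,  -0.00]]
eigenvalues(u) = [(-0.83+1.17j), (-0.83-1.17j), 0j]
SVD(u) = [[-0.88, -0.39, -0.26], [0.16, -0.77, 0.62], [-0.44, 0.51, 0.74]] @ diag([3.0494887095542342, 2.2974369869848807, 0.0013788165513687373]) @ [[0.69, -0.42, -0.59], [-0.64, 0.03, -0.77], [0.34, 0.91, -0.24]]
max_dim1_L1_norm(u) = 4.67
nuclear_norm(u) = 5.35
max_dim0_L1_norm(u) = 4.42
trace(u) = -1.66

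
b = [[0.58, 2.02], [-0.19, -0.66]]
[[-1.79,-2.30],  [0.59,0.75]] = b@ [[0.81, 0.31], [-1.12, -1.23]]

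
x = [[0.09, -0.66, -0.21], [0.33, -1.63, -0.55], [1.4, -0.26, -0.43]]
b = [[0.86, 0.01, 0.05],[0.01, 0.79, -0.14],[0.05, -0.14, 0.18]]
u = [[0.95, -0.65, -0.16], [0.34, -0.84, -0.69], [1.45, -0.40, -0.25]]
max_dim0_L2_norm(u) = 1.77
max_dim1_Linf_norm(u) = 1.45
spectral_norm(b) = 0.86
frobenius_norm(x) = 2.40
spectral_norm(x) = 2.06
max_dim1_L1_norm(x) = 2.51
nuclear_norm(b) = 1.83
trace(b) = 1.83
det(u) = 0.36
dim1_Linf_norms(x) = [0.66, 1.63, 1.4]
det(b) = 0.10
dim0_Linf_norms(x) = [1.4, 1.63, 0.55]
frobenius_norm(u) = 2.23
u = b + x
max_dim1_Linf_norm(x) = 1.63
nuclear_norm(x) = 3.30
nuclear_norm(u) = 3.10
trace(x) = -1.97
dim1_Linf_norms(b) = [0.86, 0.79, 0.18]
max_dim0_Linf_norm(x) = 1.63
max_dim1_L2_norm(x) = 1.75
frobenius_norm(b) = 1.20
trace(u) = -0.14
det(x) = 0.00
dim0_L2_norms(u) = [1.77, 1.13, 0.75]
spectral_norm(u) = 2.06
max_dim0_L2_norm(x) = 1.78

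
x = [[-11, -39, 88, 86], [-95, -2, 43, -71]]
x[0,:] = [-11, -39, 88, 86]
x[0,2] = 88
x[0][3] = 86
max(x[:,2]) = 88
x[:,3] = [86, -71]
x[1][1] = -2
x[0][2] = 88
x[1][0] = -95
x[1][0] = -95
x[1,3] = -71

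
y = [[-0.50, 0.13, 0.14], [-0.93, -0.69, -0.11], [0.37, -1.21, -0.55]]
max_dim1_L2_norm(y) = 1.38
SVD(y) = [[0.09, 0.46, 0.89], [-0.49, 0.8, -0.36], [-0.87, -0.4, 0.3]] @ diag([1.5034785886911934, 1.1325418907178597, 0.0009995580781719713]) @ [[0.06, 0.93, 0.36], [-0.98, -0.01, 0.17], [-0.16, 0.37, -0.92]]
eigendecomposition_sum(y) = [[-0.00+0.00j, 0j, -0.00+0.00j],[0.00-0.00j, -0.00-0.00j, 0.00-0.00j],[-0.00+0.00j, 0j, -0.00+0.00j]] + [[-0.25+0.30j, 0.06+0.25j, 0.07+0.05j], [-0.47-0.31j, (-0.34+0.13j), (-0.06+0.11j)], [(0.19-1.26j), (-0.61-0.59j), (-0.27-0.01j)]] + [[(-0.25-0.3j),0.06-0.25j,(0.07-0.05j)], [(-0.47+0.31j),(-0.34-0.13j),(-0.06-0.11j)], [0.19+1.26j,-0.61+0.59j,(-0.27+0.01j)]]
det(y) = -0.00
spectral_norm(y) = 1.50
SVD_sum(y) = [[0.01, 0.13, 0.05], [-0.04, -0.68, -0.27], [-0.08, -1.21, -0.47]] + [[-0.51, -0.0, 0.09],[-0.89, -0.01, 0.16],[0.45, 0.0, -0.08]] + [[-0.00, 0.00, -0.0], [0.0, -0.0, 0.00], [-0.00, 0.0, -0.00]]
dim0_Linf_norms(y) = [0.93, 1.21, 0.55]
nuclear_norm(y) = 2.64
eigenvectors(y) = [[-0.16+0.00j, (-0.23-0.14j), -0.23+0.14j], [0.37+0.00j, (0.16-0.35j), 0.16+0.35j], [(-0.92+0j), 0.88+0.00j, 0.88-0.00j]]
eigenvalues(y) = [(-0+0j), (-0.87+0.42j), (-0.87-0.42j)]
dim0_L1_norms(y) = [1.8, 2.03, 0.8]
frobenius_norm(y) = 1.88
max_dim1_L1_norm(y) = 2.13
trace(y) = -1.74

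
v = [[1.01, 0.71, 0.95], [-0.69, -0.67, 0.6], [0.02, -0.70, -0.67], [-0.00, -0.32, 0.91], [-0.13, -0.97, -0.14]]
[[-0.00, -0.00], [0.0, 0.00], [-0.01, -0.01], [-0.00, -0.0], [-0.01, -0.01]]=v@[[-0.01, -0.01],[0.01, 0.01],[-0.0, -0.0]]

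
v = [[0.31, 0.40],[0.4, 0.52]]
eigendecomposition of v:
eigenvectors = [[-0.79, -0.61],[0.61, -0.79]]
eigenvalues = [0.0, 0.83]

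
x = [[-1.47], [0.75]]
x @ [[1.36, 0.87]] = [[-2.00, -1.28], [1.02, 0.65]]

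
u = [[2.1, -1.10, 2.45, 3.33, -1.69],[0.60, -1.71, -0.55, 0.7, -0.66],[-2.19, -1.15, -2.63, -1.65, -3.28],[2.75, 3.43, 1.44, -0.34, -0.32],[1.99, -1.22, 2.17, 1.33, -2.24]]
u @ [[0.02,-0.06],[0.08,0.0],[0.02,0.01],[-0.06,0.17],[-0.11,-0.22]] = [[-0.01, 0.84], [-0.11, 0.22], [0.27, 0.55], [0.41, -0.14], [0.15, 0.62]]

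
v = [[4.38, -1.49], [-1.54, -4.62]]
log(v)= [[1.53+0.08j, (0.01+0.49j)], [(0.01+0.51j), (1.58+3.06j)]]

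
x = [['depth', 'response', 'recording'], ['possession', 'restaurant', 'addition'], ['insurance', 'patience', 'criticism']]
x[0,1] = 'response'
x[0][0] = 'depth'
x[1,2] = 'addition'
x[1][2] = 'addition'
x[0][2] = 'recording'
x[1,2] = 'addition'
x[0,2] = 'recording'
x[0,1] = 'response'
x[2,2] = 'criticism'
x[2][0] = 'insurance'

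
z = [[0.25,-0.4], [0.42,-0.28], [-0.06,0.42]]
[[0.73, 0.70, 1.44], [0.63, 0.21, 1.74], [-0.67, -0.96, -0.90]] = z @[[0.48, -1.15, 3.02],[-1.53, -2.46, -1.70]]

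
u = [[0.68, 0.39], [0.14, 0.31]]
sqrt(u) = [[0.81, 0.29],[0.10, 0.53]]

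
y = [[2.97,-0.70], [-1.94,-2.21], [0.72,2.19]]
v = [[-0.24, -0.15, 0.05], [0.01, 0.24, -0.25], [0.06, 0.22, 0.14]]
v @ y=[[-0.39, 0.61], [-0.62, -1.08], [-0.15, -0.22]]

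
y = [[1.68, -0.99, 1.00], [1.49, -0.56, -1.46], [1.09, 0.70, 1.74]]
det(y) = 5.876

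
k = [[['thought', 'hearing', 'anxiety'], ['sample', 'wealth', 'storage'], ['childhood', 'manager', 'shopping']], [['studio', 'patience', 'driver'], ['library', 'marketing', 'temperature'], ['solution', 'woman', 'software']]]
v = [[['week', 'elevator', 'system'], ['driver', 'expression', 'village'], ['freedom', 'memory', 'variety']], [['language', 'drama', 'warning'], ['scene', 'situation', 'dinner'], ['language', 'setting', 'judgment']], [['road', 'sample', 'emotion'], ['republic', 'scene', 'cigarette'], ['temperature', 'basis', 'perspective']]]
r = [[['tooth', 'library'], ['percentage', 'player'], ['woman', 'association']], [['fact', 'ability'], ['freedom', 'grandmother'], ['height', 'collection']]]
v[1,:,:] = [['language', 'drama', 'warning'], ['scene', 'situation', 'dinner'], ['language', 'setting', 'judgment']]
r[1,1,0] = 'freedom'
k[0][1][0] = 'sample'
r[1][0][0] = 'fact'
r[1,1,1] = 'grandmother'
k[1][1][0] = 'library'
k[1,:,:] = [['studio', 'patience', 'driver'], ['library', 'marketing', 'temperature'], ['solution', 'woman', 'software']]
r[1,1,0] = 'freedom'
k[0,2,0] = 'childhood'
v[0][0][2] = 'system'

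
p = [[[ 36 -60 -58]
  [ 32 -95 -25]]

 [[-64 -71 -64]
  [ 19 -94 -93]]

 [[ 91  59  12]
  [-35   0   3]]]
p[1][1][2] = -93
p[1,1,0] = 19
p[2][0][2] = 12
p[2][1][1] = 0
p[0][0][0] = 36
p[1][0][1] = -71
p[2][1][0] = -35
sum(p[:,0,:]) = -119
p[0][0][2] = -58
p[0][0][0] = 36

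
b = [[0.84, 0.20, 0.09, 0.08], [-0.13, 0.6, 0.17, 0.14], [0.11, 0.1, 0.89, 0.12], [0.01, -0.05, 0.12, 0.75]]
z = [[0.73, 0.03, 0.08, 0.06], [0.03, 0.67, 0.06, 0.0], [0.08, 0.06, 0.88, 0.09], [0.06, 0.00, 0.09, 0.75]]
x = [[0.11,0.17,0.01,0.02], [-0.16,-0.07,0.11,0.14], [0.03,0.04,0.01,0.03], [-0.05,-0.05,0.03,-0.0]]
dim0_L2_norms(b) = [0.86, 0.64, 0.92, 0.78]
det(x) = -0.00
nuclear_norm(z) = 3.03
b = x + z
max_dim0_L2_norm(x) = 0.2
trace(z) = 3.03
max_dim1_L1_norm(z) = 1.11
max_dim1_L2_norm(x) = 0.25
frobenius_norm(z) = 1.54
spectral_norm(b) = 1.07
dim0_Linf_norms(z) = [0.73, 0.67, 0.88, 0.75]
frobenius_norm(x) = 0.34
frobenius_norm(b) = 1.61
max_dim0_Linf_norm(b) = 0.89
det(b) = 0.34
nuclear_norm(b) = 3.14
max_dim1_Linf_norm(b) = 0.89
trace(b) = 3.08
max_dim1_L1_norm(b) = 1.22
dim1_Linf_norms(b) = [0.84, 0.6, 0.89, 0.75]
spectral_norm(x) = 0.29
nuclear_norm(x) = 0.49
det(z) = 0.31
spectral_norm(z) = 0.98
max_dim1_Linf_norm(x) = 0.17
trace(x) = 0.05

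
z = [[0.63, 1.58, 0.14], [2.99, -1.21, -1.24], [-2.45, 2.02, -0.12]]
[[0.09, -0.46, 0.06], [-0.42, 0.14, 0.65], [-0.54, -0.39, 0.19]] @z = [[-1.47, 0.82, 0.58],[-1.44, 0.48, -0.31],[-1.97, 0.0, 0.39]]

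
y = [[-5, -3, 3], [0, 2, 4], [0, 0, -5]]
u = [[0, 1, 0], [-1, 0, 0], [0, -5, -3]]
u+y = [[-5, -2, 3], [-1, 2, 4], [0, -5, -8]]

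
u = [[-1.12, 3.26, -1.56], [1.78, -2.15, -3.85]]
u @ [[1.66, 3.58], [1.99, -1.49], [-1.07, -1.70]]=[[6.30, -6.22], [2.80, 16.12]]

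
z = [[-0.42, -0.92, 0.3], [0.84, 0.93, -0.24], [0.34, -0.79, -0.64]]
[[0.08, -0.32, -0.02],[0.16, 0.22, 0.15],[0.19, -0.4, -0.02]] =z @[[0.54, -0.24, 0.29], [-0.24, 0.44, -0.04], [0.29, -0.04, 0.23]]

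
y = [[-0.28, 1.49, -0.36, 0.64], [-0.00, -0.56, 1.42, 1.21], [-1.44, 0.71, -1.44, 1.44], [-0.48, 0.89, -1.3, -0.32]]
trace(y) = -2.60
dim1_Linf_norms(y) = [1.49, 1.42, 1.44, 1.3]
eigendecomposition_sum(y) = [[(-0.74-0j), 0.90+0.00j, -1.15-0.00j, (0.58+0j)], [1.32+0.00j, (-1.59-0j), 2.03+0.00j, (-1.02-0j)], [-0.46-0.00j, 0.55+0.00j, -0.71-0.00j, (0.35+0j)], [(-1.17-0j), 1.42+0.00j, (-1.81-0j), 0.91+0.00j]] + [[(0.01+0.69j),(0.63-0.46j),(0.18+0.22j),(0.63-1.04j)], [-0.53-0.03j,0.32+0.50j,-0.18+0.12j,(0.76+0.53j)], [(-0.33-0.41j),(-0.16+0.57j),(-0.21-0.05j),0.11+0.92j], [(0.18+0.12j),(-0.01-0.24j),(0.09-0.01j),-0.15-0.34j]] + [[(0.01-0.69j),0.63+0.46j,(0.18-0.22j),0.63+1.04j], [-0.53+0.03j,(0.32-0.5j),(-0.18-0.12j),0.76-0.53j], [-0.33+0.41j,(-0.16-0.57j),-0.21+0.05j,0.11-0.92j], [(0.18-0.12j),(-0.01+0.24j),0.09+0.01j,(-0.15+0.34j)]] + [[0.44+0.00j, (-0.66-0j), 0.43+0.00j, (-1.19-0j)], [(-0.26-0j), (0.39+0j), (-0.26-0j), (0.7+0j)], [(-0.31-0j), 0.48+0.00j, -0.31-0.00j, 0.86+0.00j], [0.34+0.00j, -0.51-0.00j, 0.34+0.00j, -0.92-0.00j]]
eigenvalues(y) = [(-2.13+0j), (-0.03+0.8j), (-0.03-0.8j), (-0.41+0j)]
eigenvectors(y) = [[(0.38+0j), 0.67+0.00j, (0.67-0j), 0.64+0.00j], [-0.67+0.00j, (-0.04+0.51j), (-0.04-0.51j), -0.38+0.00j], [(0.23+0j), (-0.4+0.31j), -0.40-0.31j, (-0.46+0j)], [0.60+0.00j, 0.12-0.17j, 0.12+0.17j, (0.49+0j)]]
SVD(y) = [[-0.41, -0.17, 0.88, -0.19], [0.30, -0.79, 0.1, 0.52], [-0.73, -0.47, -0.47, -0.19], [-0.46, 0.36, 0.03, 0.81]] @ diag([3.2241792563901117, 2.1195272857516727, 1.1307417603827632, 0.07276866732563268]) @ [[0.43,-0.53,0.69,-0.24], [0.26,0.08,-0.4,-0.87], [0.37,0.83,0.41,-0.0], [-0.78,0.13,0.44,-0.42]]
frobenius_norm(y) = 4.02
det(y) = 0.56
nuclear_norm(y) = 6.55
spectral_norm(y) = 3.22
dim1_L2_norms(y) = [1.68, 1.95, 2.59, 1.68]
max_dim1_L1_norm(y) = 5.03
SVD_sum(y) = [[-0.56, 0.69, -0.91, 0.32], [0.42, -0.52, 0.68, -0.24], [-1.00, 1.24, -1.62, 0.57], [-0.64, 0.79, -1.03, 0.37]] + [[-0.09, -0.03, 0.15, 0.31], [-0.43, -0.14, 0.68, 1.47], [-0.25, -0.08, 0.40, 0.86], [0.19, 0.06, -0.31, -0.66]] + [[0.36, 0.83, 0.41, -0.00], [0.04, 0.09, 0.05, -0.00], [-0.19, -0.44, -0.22, 0.00], [0.01, 0.03, 0.01, -0.0]] + [[0.01, -0.0, -0.01, 0.01],[-0.03, 0.00, 0.02, -0.02],[0.01, -0.0, -0.01, 0.01],[-0.05, 0.01, 0.03, -0.02]]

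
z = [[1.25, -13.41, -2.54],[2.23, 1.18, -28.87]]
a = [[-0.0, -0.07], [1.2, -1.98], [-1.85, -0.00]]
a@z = [[-0.16,  -0.08,  2.02], [-2.92,  -18.43,  54.11], [-2.31,  24.81,  4.7]]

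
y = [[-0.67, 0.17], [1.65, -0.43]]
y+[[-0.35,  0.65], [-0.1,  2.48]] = [[-1.02, 0.82], [1.55, 2.05]]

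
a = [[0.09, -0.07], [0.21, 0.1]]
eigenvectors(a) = [[0.02-0.50j, 0.02+0.50j], [(-0.87+0j), (-0.87-0j)]]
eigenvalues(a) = [(0.1+0.12j), (0.1-0.12j)]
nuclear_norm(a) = 0.34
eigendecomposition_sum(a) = [[(0.04+0.06j), -0.04+0.03j], [0.11-0.08j, 0.05+0.06j]] + [[(0.04-0.06j), (-0.04-0.03j)], [0.11+0.08j, (0.05-0.06j)]]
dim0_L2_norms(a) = [0.23, 0.12]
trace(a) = 0.19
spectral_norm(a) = 0.24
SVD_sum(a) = [[0.06, 0.02], [0.22, 0.08]] + [[0.03, -0.09], [-0.01, 0.02]]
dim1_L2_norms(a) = [0.11, 0.23]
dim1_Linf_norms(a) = [0.09, 0.21]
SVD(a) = [[-0.26, -0.97], [-0.97, 0.26]] @ diag([0.23936758739497727, 0.09901089891879532]) @ [[-0.94, -0.33],[-0.33, 0.94]]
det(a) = 0.02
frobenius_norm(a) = 0.26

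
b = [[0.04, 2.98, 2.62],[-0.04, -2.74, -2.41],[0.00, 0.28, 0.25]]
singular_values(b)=[5.4, 0.01, 0.0]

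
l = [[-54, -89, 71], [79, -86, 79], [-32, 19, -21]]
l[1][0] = 79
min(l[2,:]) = -32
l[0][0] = -54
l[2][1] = 19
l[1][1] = -86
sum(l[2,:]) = -34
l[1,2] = 79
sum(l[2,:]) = -34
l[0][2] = 71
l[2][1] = 19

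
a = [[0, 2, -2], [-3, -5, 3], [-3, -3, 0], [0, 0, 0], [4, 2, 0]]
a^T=[[0, -3, -3, 0, 4], [2, -5, -3, 0, 2], [-2, 3, 0, 0, 0]]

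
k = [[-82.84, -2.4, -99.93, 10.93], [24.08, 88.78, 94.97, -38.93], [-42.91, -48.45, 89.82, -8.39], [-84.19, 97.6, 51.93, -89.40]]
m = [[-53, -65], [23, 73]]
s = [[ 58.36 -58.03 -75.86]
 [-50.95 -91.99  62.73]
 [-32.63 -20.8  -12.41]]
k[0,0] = -82.84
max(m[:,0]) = 23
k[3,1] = 97.6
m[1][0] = 23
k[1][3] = -38.93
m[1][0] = 23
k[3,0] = -84.19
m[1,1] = 73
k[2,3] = -8.39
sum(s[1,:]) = -80.21000000000001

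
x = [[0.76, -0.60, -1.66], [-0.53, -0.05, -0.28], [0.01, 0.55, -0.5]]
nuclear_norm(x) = 3.22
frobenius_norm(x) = 2.15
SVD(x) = [[-0.99, -0.15, 0.05], [-0.03, 0.48, 0.87], [-0.16, 0.86, -0.48]] @ diag([1.943346065358108, 0.72344575287665, 0.5546461150155997]) @ [[-0.38, 0.26, 0.89],[-0.5, 0.75, -0.43],[-0.78, -0.61, -0.15]]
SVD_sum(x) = [[0.73,-0.50,-1.7], [0.02,-0.02,-0.05], [0.12,-0.08,-0.27]] + [[0.06, -0.08, 0.05], [-0.18, 0.26, -0.15], [-0.31, 0.47, -0.27]] + [[-0.02, -0.02, -0.00], [-0.38, -0.30, -0.07], [0.21, 0.16, 0.04]]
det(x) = 0.78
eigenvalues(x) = [(1.2+0j), (-0.5+0.64j), (-0.5-0.64j)]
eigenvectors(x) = [[(-0.92+0j), (-0.64+0j), (-0.64-0j)], [(0.37+0j), -0.43-0.38j, -0.43+0.38j], [(0.11+0j), -0.33+0.38j, (-0.33-0.38j)]]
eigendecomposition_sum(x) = [[(0.83-0j), (-0.71+0j), (-0.7+0j)], [-0.33+0.00j, 0.28+0.00j, 0.28+0.00j], [-0.10+0.00j, (0.09+0j), (0.09+0j)]] + [[-0.04+0.13j, 0.05+0.34j, -0.48-0.08j], [-0.10+0.06j, -0.17+0.26j, (-0.28-0.33j)], [0.06+0.09j, 0.23+0.14j, -0.29+0.25j]] + [[(-0.04-0.13j),  0.05-0.34j,  (-0.48+0.08j)], [(-0.1-0.06j),  (-0.17-0.26j),  (-0.28+0.33j)], [(0.06-0.09j),  0.23-0.14j,  (-0.29-0.25j)]]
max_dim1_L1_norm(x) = 3.02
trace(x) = 0.21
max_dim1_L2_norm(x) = 1.92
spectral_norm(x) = 1.94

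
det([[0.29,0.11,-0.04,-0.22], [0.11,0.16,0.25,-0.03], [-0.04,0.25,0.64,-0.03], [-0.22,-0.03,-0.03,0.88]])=-0.000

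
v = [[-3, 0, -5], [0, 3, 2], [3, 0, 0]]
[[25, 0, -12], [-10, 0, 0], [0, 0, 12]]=v @ [[0, 0, 4], [0, 0, 0], [-5, 0, 0]]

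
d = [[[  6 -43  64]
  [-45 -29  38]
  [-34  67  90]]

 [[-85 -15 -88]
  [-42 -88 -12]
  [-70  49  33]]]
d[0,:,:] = [[6, -43, 64], [-45, -29, 38], [-34, 67, 90]]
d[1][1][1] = -88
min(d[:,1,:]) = -88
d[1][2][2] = 33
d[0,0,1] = -43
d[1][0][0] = -85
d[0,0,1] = -43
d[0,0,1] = -43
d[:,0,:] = [[6, -43, 64], [-85, -15, -88]]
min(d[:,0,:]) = -88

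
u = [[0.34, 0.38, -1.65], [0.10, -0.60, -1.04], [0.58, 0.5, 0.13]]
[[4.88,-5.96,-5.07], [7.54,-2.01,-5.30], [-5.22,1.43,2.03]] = u@[[-3.78, 3.87, 0.57],[-4.80, -2.61, 2.42],[-4.84, 3.81, 3.75]]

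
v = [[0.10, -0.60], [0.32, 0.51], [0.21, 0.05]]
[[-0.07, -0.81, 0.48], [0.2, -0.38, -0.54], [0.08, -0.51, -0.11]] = v @ [[0.35, -2.64, -0.33], [0.18, 0.91, -0.86]]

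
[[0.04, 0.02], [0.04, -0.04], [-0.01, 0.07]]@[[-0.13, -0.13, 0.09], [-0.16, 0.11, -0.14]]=[[-0.01, -0.0, 0.00], [0.00, -0.01, 0.01], [-0.01, 0.01, -0.01]]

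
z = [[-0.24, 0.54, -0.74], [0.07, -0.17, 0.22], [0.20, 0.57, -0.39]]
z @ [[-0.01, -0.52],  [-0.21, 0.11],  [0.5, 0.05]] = [[-0.48, 0.15], [0.15, -0.04], [-0.32, -0.06]]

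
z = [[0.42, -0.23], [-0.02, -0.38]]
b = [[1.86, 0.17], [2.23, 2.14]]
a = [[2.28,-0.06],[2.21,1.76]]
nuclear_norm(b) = 4.50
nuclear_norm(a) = 4.63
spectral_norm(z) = 0.53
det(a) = 4.15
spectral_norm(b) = 3.46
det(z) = -0.16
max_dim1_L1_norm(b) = 4.37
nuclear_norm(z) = 0.84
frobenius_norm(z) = 0.61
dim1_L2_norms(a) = [2.28, 2.83]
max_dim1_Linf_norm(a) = 2.28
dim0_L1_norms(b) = [4.09, 2.31]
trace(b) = 4.00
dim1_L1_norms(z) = [0.65, 0.4]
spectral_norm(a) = 3.42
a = z + b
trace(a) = 4.04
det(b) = 3.60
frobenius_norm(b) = 3.61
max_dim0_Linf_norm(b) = 2.23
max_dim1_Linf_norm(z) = 0.42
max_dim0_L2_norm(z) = 0.44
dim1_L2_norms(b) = [1.87, 3.09]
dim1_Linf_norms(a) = [2.28, 2.21]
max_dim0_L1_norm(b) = 4.09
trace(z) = 0.04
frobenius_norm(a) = 3.63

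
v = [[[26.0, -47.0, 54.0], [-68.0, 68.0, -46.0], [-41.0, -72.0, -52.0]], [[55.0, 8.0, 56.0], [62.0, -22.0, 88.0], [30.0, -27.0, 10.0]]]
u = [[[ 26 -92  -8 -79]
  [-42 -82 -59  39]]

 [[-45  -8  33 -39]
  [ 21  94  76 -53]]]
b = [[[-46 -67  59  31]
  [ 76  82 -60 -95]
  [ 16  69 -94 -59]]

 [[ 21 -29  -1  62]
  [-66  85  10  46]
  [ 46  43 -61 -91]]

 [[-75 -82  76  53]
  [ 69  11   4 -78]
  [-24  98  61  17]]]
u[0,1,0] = -42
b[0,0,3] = 31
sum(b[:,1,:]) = 84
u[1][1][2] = 76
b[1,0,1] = -29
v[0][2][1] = -72.0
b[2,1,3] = -78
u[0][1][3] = 39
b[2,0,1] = -82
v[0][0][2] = 54.0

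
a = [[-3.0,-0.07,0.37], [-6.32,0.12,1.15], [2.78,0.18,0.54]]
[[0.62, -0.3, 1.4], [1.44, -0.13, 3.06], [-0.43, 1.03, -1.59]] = a @ [[-0.20, 0.17, -0.55], [0.35, 0.90, 1.06], [0.12, 0.73, -0.47]]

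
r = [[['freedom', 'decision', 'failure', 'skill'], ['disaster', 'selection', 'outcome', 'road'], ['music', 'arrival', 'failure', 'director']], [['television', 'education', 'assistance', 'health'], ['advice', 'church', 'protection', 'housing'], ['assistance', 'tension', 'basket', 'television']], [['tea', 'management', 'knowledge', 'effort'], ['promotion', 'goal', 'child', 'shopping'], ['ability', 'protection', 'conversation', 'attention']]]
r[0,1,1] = 'selection'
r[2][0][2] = 'knowledge'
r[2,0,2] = 'knowledge'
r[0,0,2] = 'failure'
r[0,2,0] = 'music'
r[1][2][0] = 'assistance'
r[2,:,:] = [['tea', 'management', 'knowledge', 'effort'], ['promotion', 'goal', 'child', 'shopping'], ['ability', 'protection', 'conversation', 'attention']]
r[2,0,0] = 'tea'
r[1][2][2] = 'basket'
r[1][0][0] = 'television'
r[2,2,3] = 'attention'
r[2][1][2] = 'child'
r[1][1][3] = 'housing'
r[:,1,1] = ['selection', 'church', 'goal']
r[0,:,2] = ['failure', 'outcome', 'failure']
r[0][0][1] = 'decision'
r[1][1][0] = 'advice'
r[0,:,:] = [['freedom', 'decision', 'failure', 'skill'], ['disaster', 'selection', 'outcome', 'road'], ['music', 'arrival', 'failure', 'director']]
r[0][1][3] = 'road'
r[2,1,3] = 'shopping'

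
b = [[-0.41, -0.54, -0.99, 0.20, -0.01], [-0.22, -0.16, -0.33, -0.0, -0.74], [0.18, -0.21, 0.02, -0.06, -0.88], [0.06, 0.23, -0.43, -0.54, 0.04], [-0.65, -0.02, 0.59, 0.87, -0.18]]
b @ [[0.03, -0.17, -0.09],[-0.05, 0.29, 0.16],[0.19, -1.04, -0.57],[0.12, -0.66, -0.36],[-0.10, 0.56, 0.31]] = [[-0.15, 0.81, 0.44], [0.01, -0.08, -0.05], [0.10, -0.57, -0.31], [-0.16, 0.88, 0.48], [0.22, -1.18, -0.65]]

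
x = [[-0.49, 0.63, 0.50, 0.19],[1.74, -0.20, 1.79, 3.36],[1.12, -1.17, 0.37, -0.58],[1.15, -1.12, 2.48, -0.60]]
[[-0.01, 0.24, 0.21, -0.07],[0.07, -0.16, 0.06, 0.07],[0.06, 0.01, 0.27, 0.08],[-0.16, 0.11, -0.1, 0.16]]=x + [[0.48, -0.39, -0.29, -0.26], [-1.67, 0.04, -1.73, -3.29], [-1.06, 1.18, -0.10, 0.66], [-1.31, 1.23, -2.58, 0.76]]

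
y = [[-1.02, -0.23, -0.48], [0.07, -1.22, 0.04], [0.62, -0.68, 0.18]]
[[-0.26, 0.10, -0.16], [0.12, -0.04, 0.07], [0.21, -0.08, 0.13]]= y @ [[0.21,  -0.08,  0.13], [-0.08,  0.03,  -0.05], [0.13,  -0.05,  0.08]]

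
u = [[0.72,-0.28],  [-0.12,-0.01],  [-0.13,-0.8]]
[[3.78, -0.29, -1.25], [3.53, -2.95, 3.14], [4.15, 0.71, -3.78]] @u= [[2.92,-0.06], [2.49,-3.47], [3.39,1.85]]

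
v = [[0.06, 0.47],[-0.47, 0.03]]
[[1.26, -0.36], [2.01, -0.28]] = v @ [[-4.07, 0.55], [3.19, -0.84]]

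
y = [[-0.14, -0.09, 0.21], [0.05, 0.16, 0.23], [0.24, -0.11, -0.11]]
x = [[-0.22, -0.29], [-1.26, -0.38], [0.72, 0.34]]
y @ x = [[0.30, 0.15], [-0.05, 0.0], [0.01, -0.07]]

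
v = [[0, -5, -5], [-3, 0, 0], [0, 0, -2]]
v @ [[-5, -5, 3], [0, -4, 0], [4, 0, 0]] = [[-20, 20, 0], [15, 15, -9], [-8, 0, 0]]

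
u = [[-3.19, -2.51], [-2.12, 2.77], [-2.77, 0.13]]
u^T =[[-3.19, -2.12, -2.77], [-2.51, 2.77, 0.13]]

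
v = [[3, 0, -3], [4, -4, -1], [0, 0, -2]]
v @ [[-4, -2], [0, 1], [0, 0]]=[[-12, -6], [-16, -12], [0, 0]]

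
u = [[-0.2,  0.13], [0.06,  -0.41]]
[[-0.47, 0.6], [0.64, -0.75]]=u@[[1.47, -1.98], [-1.35, 1.54]]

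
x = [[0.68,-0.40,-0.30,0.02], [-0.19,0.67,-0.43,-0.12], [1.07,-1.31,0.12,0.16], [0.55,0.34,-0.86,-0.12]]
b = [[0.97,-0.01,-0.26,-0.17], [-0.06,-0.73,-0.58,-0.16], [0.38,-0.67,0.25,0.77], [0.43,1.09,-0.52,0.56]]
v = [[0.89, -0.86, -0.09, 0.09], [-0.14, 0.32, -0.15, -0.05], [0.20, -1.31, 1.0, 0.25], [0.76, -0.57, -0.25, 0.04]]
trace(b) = 1.05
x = b @ v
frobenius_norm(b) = 2.27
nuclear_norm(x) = 3.24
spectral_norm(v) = 2.05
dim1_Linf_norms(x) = [0.68, 0.67, 1.31, 0.86]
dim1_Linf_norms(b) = [0.97, 0.73, 0.77, 1.09]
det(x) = -0.00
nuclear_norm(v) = 3.19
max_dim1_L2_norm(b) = 1.4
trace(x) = 1.35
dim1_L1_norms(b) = [1.41, 1.53, 2.07, 2.6]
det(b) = -1.15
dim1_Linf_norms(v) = [0.89, 0.32, 1.31, 0.76]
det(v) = 0.00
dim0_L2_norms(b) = [1.13, 1.47, 0.86, 0.98]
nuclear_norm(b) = 4.34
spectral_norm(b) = 1.55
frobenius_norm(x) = 2.34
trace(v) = 2.25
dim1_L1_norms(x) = [1.4, 1.41, 2.66, 1.87]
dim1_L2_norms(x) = [0.84, 0.83, 1.7, 1.08]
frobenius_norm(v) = 2.34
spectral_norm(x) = 1.97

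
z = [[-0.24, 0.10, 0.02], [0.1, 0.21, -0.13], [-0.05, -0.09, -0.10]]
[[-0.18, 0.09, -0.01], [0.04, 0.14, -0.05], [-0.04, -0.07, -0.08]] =z@[[0.72, -0.07, 0.12], [-0.07, 0.73, 0.08], [0.12, 0.08, 0.63]]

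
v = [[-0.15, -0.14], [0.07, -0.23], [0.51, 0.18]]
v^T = [[-0.15, 0.07, 0.51], [-0.14, -0.23, 0.18]]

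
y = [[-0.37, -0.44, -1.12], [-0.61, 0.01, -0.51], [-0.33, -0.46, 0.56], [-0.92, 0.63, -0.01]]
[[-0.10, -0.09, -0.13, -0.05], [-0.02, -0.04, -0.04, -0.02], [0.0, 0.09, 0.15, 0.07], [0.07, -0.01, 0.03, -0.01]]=y @ [[-0.02, -0.02, -0.08, -0.02], [0.08, -0.05, -0.06, -0.05], [0.06, 0.11, 0.17, 0.07]]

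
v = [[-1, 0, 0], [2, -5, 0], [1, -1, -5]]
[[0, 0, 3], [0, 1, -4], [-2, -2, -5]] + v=[[-1, 0, 3], [2, -4, -4], [-1, -3, -10]]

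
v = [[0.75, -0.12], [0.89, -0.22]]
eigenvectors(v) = [[0.69,  0.14], [0.73,  0.99]]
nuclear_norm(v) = 1.24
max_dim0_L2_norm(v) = 1.16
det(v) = -0.06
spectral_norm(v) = 1.19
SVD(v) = [[-0.64, -0.77], [-0.77, 0.64]] @ diag([1.189540331936524, 0.048926462127814305]) @ [[-0.98, 0.21], [-0.21, -0.98]]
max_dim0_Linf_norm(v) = 0.89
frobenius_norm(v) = 1.19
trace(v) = 0.53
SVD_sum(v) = [[0.74, -0.16], [0.90, -0.19]] + [[0.01, 0.04], [-0.01, -0.03]]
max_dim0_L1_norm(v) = 1.64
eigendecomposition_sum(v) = [[0.73, -0.10],[0.77, -0.11]] + [[0.02, -0.02], [0.12, -0.11]]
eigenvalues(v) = [0.62, -0.09]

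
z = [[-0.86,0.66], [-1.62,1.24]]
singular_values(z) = [2.31, 0.0]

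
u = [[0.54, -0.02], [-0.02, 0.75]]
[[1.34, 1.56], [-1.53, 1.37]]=u @ [[2.40, 2.96], [-1.97, 1.91]]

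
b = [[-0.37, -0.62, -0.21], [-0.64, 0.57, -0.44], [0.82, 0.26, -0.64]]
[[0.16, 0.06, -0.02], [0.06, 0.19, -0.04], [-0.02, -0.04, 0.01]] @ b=[[-0.11,-0.07,-0.05], [-0.18,0.06,-0.07], [0.04,-0.01,0.02]]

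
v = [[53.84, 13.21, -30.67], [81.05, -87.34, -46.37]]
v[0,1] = 13.21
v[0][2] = -30.67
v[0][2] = -30.67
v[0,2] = -30.67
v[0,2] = -30.67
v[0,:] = [53.84, 13.21, -30.67]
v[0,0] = 53.84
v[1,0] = 81.05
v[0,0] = 53.84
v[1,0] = 81.05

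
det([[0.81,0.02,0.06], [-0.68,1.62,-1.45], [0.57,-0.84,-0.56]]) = -1.767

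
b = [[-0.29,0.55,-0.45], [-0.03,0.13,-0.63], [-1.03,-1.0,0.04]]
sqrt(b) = [[0.18+0.63j,0.35-0.23j,-0.27+0.20j],  [0.20+0.08j,0.39+0.44j,-0.30+0.30j],  [(-0.34+0.54j),(-0.67+0.42j),(0.51+0.53j)]]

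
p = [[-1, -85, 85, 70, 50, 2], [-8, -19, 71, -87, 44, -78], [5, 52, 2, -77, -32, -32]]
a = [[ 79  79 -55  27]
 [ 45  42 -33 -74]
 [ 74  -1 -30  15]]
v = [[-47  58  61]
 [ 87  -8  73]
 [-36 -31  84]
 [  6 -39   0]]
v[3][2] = 0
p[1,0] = -8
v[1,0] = 87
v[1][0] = 87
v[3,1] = -39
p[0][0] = -1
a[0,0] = 79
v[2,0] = -36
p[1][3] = -87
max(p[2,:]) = 52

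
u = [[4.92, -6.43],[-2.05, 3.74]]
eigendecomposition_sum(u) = [[4.65,-7.0], [-2.23,3.36]] + [[0.27, 0.57],  [0.18, 0.38]]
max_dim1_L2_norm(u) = 8.1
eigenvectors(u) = [[0.9, 0.83], [-0.43, 0.55]]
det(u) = 5.22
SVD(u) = [[-0.89, 0.46], [0.46, 0.89]] @ diag([9.13317175199794, 0.5714663144113373]) @ [[-0.58, 0.81],[0.81, 0.58]]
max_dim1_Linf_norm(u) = 6.43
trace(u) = 8.66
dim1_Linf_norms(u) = [6.43, 3.74]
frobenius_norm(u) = 9.15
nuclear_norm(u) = 9.70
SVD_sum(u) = [[4.70, -6.58], [-2.46, 3.45]] + [[0.22, 0.15],[0.41, 0.29]]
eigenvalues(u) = [8.01, 0.65]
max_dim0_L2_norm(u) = 7.44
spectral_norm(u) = 9.13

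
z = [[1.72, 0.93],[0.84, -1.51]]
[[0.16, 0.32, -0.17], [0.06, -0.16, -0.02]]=z @[[0.09,0.1,-0.08], [0.01,0.16,-0.03]]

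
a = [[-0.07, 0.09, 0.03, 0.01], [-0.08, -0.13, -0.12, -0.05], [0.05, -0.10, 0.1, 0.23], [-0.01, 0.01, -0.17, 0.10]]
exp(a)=[[0.93, 0.08, 0.02, 0.01], [-0.08, 0.88, -0.11, -0.06], [0.05, -0.09, 1.09, 0.26], [-0.02, 0.02, -0.19, 1.08]]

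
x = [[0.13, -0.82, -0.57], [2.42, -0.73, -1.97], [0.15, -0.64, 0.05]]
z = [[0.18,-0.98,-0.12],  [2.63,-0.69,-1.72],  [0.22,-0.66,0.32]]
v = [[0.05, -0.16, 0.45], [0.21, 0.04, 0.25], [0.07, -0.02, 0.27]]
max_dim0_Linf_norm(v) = 0.45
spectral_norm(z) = 3.25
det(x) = 0.99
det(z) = 1.14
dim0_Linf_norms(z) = [2.63, 0.98, 1.72]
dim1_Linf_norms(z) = [0.98, 2.63, 0.66]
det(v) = 0.00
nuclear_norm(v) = 0.84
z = x + v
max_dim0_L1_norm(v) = 0.97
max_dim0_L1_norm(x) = 2.7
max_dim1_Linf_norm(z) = 2.63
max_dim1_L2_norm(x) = 3.2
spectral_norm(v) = 0.61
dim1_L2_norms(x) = [1.01, 3.2, 0.66]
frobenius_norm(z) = 3.46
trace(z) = -0.19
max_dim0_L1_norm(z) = 3.03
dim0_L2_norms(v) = [0.23, 0.17, 0.58]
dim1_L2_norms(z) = [1.0, 3.22, 0.77]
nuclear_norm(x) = 4.53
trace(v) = 0.36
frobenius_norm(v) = 0.65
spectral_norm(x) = 3.28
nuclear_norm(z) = 4.69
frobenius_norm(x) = 3.42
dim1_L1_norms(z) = [1.28, 5.04, 1.2]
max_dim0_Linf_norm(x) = 2.42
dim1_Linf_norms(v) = [0.45, 0.25, 0.27]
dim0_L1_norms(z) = [3.03, 2.33, 2.16]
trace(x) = -0.55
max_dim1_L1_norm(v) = 0.66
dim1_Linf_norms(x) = [0.82, 2.42, 0.64]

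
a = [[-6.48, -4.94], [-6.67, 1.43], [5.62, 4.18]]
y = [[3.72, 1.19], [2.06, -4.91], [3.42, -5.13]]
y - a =[[10.20, 6.13], [8.73, -6.34], [-2.2, -9.31]]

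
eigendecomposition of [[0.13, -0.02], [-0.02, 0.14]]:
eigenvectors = [[-0.79, 0.62], [-0.62, -0.79]]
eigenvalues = [0.11, 0.16]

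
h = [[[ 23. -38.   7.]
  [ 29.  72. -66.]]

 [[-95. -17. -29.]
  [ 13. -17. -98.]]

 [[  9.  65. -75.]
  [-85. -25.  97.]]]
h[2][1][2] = 97.0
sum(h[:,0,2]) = -97.0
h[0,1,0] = 29.0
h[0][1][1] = 72.0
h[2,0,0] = 9.0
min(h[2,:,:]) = -85.0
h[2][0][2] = -75.0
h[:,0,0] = [23.0, -95.0, 9.0]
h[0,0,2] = 7.0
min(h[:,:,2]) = -98.0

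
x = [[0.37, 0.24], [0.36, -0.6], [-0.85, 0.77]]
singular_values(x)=[1.33, 0.47]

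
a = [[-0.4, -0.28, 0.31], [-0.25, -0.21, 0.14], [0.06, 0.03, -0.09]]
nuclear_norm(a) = 0.76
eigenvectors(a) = [[-0.83, -0.69, -0.16], [-0.54, 0.68, 0.81], [0.12, -0.26, 0.56]]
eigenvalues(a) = [-0.63, -0.01, -0.06]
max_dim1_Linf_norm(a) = 0.4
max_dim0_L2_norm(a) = 0.48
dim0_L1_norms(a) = [0.71, 0.52, 0.54]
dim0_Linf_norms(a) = [0.4, 0.28, 0.31]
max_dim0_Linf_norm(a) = 0.4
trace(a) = -0.70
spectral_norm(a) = 0.68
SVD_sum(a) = [[-0.40, -0.29, 0.29], [-0.24, -0.18, 0.18], [0.07, 0.05, -0.05]] + [[0.0,  0.01,  0.02], [-0.01,  -0.03,  -0.04], [-0.01,  -0.03,  -0.04]] + [[-0.0, 0.00, -0.0], [0.0, -0.0, 0.00], [-0.0, 0.0, -0.00]]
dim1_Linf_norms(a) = [0.4, 0.25, 0.09]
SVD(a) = [[-0.84, 0.31, 0.43], [-0.51, -0.7, -0.49], [0.15, -0.64, 0.75]] @ diag([0.6843137333985958, 0.07043926523396378, 0.007281771444829725]) @ [[0.69, 0.51, -0.51], [0.17, 0.57, 0.80], [-0.7, 0.64, -0.31]]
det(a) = -0.00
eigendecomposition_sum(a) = [[-0.4, -0.29, 0.30], [-0.26, -0.19, 0.2], [0.06, 0.04, -0.04]] + [[-0.0,0.0,-0.01], [0.0,-0.0,0.01], [-0.0,0.00,-0.0]] + [[-0.00, 0.0, 0.01], [0.0, -0.02, -0.06], [0.0, -0.01, -0.04]]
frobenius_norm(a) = 0.69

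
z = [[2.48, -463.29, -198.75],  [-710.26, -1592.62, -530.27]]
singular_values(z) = [1880.89, 196.22]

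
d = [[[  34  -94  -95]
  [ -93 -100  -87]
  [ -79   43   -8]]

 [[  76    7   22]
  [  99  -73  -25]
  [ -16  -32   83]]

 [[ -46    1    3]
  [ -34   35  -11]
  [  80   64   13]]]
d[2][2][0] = 80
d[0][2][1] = 43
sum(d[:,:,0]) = 21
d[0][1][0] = -93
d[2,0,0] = -46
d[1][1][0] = 99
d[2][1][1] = 35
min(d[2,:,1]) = 1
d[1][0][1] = 7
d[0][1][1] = -100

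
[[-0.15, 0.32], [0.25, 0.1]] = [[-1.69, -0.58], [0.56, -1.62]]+[[1.54, 0.90], [-0.31, 1.72]]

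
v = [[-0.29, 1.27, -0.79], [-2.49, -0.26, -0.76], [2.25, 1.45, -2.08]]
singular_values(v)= [3.8, 2.37, 0.76]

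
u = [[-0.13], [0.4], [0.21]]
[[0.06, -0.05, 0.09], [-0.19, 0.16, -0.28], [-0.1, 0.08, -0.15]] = u@[[-0.47, 0.39, -0.70]]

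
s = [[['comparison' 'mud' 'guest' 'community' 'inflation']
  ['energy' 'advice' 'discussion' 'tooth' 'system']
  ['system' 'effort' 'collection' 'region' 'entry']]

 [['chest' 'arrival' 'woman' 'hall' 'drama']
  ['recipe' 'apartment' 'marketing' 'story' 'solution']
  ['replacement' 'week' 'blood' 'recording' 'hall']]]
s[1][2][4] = 'hall'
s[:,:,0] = [['comparison', 'energy', 'system'], ['chest', 'recipe', 'replacement']]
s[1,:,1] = ['arrival', 'apartment', 'week']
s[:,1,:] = [['energy', 'advice', 'discussion', 'tooth', 'system'], ['recipe', 'apartment', 'marketing', 'story', 'solution']]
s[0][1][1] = 'advice'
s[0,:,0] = ['comparison', 'energy', 'system']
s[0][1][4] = 'system'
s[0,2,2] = 'collection'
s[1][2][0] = 'replacement'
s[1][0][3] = 'hall'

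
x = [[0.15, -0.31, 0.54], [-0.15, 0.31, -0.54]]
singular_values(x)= [0.91, 0.0]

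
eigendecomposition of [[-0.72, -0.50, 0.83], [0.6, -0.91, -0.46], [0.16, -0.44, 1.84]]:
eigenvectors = [[-0.16-0.59j, (-0.16+0.59j), 0.31+0.00j], [(-0.78+0j), (-0.78-0j), -0.09+0.00j], [-0.12+0.01j, -0.12-0.01j, (0.95+0j)]]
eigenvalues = [(-0.86+0.46j), (-0.86-0.46j), (1.93+0j)]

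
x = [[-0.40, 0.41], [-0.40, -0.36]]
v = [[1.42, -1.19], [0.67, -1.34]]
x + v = [[1.02, -0.78], [0.27, -1.7]]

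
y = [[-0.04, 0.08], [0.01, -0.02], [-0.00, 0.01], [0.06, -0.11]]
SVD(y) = [[-0.57,  0.36], [0.14,  -0.09], [-0.06,  0.87], [0.8,  0.33]] @ diag([0.15579203826091526, 0.005370364467103678]) @ [[0.47, -0.88], [0.88, 0.47]]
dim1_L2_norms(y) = [0.09, 0.02, 0.01, 0.13]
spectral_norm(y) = 0.16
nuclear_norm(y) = 0.16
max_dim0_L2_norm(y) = 0.14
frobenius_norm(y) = 0.16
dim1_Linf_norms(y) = [0.08, 0.02, 0.01, 0.11]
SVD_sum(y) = [[-0.04, 0.08], [0.01, -0.02], [-0.0, 0.01], [0.06, -0.11]] + [[0.0, 0.00], [-0.0, -0.0], [0.00, 0.0], [0.0, 0.00]]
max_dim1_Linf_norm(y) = 0.11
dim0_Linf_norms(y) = [0.06, 0.11]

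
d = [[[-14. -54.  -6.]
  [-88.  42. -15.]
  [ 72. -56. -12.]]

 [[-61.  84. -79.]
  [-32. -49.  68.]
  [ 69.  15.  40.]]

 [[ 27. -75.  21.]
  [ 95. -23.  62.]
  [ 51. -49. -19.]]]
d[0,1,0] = -88.0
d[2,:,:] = [[27.0, -75.0, 21.0], [95.0, -23.0, 62.0], [51.0, -49.0, -19.0]]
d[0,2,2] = -12.0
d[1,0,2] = -79.0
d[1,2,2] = 40.0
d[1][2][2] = 40.0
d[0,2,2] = -12.0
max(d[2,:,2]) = 62.0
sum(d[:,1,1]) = -30.0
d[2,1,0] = 95.0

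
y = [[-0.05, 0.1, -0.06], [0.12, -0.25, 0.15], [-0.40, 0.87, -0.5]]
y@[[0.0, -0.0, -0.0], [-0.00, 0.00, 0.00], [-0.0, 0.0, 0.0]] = [[0.0, 0.00, 0.0], [0.0, 0.0, 0.00], [0.0, 0.00, 0.00]]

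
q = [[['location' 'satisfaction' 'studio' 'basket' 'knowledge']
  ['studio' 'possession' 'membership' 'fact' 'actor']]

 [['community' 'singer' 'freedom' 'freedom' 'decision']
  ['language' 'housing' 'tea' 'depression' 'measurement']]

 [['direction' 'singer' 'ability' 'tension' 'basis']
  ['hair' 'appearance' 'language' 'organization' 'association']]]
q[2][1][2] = 'language'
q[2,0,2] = 'ability'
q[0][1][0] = 'studio'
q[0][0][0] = 'location'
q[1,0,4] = 'decision'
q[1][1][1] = 'housing'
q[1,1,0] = 'language'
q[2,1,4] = 'association'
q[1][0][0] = 'community'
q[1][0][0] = 'community'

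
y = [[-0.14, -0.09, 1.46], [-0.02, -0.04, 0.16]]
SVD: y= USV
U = [[-0.99, -0.11],  [-0.11, 0.99]]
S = [1.48, 0.03]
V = [[0.10, 0.06, -0.99], [-0.15, -0.99, -0.08]]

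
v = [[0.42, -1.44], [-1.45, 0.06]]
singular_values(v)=[1.7, 1.22]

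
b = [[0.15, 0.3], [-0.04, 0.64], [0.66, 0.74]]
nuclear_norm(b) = 1.57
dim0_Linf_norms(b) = [0.66, 0.74]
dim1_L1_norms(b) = [0.45, 0.68, 1.4]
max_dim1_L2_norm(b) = 0.99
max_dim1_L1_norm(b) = 1.4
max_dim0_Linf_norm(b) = 0.74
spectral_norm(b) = 1.16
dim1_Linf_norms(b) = [0.3, 0.64, 0.74]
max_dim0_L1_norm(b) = 1.68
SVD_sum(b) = [[0.17, 0.29], [0.27, 0.46], [0.49, 0.84]] + [[-0.02, 0.01], [-0.31, 0.18], [0.17, -0.10]]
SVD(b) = [[-0.29, -0.05],[-0.46, -0.87],[-0.84, 0.49]] @ diag([1.1576238200929525, 0.4084202384228776]) @ [[-0.50, -0.87], [0.87, -0.50]]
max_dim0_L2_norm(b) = 1.02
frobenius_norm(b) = 1.23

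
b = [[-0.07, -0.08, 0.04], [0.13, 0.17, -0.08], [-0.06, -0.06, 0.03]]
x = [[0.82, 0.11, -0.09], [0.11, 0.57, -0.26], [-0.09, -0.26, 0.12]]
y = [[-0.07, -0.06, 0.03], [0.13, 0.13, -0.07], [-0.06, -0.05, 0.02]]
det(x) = -0.00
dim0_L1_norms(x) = [1.02, 0.94, 0.47]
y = b @ x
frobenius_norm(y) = 0.23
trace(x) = 1.51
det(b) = 0.00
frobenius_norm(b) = 0.27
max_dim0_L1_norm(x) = 1.02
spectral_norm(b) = 0.27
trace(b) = 0.13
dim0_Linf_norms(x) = [0.82, 0.57, 0.26]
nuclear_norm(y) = 0.25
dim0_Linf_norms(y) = [0.13, 0.13, 0.07]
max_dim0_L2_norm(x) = 0.83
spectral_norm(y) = 0.23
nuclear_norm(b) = 0.28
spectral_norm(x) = 0.91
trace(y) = 0.08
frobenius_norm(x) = 1.09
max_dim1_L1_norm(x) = 1.02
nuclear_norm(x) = 1.51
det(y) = 0.00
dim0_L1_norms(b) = [0.26, 0.31, 0.15]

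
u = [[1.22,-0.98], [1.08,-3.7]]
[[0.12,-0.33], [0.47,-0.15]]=u @ [[-0.01, -0.31], [-0.13, -0.05]]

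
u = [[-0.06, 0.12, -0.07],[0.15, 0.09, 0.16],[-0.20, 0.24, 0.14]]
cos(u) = [[0.98,0.01,-0.01], [0.01,0.97,-0.01], [-0.01,-0.02,0.96]]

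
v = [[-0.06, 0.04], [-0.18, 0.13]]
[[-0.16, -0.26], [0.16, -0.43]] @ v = [[0.06, -0.04],[0.07, -0.05]]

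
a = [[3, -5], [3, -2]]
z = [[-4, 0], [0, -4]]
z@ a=[[-12, 20], [-12, 8]]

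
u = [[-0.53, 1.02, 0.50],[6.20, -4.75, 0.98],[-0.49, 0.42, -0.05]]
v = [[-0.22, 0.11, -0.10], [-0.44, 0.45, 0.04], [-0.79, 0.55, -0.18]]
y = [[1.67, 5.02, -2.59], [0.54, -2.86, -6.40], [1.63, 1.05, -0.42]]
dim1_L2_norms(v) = [0.27, 0.63, 0.98]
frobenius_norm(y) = 9.38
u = y @ v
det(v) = -0.00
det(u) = 0.06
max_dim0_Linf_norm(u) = 6.2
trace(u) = -5.33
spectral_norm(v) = 1.18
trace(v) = 0.05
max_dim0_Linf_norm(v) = 0.79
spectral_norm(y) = 7.09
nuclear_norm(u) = 8.76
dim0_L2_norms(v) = [0.93, 0.72, 0.21]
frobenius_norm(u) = 8.00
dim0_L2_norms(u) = [6.24, 4.88, 1.1]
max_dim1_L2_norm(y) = 7.03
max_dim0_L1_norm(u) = 7.22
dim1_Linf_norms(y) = [5.02, 6.4, 1.63]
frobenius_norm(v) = 1.19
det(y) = -51.54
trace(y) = -1.61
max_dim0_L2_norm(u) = 6.24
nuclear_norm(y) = 14.32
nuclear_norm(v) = 1.37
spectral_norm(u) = 7.96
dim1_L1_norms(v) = [0.43, 0.93, 1.52]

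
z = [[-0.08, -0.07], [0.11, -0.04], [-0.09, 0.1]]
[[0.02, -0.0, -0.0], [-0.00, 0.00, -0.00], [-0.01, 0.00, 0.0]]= z @[[-0.09, 0.02, 0.0], [-0.19, 0.03, 0.01]]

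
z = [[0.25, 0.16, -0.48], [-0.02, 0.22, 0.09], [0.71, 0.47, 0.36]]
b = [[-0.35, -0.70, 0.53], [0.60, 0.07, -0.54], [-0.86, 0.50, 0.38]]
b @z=[[0.30, 0.04, 0.30], [-0.23, -0.14, -0.48], [0.04, 0.15, 0.59]]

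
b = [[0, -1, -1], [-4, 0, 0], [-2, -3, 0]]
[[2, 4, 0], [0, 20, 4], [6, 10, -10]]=b@[[0, -5, -1], [-2, 0, 4], [0, -4, -4]]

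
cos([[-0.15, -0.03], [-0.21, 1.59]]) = [[0.99, 0.02], [0.12, -0.02]]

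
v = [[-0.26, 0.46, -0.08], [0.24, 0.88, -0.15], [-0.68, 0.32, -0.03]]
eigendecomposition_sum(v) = [[-0.36, 0.13, -0.02], [-0.01, 0.00, -0.00], [-0.66, 0.25, -0.04]] + [[-0.0, 0.0, 0.00], [-0.01, 0.00, 0.0], [-0.04, 0.01, 0.02]] + [[0.10,0.33,-0.06],[0.26,0.87,-0.15],[0.02,0.06,-0.01]]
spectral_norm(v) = 1.07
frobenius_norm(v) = 1.31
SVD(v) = [[-0.48,0.2,-0.85],  [-0.76,-0.57,0.29],  [-0.43,0.79,0.43]] @ diag([1.0703934281866734, 0.7482781397308345, 0.011736034072163273]) @ [[0.22, -0.96, 0.16], [-0.98, -0.21, 0.06], [0.03, 0.16, 0.99]]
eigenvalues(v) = [-0.39, 0.02, 0.96]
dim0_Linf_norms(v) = [0.68, 0.88, 0.15]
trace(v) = 0.59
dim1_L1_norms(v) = [0.8, 1.27, 1.03]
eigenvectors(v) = [[0.48,0.00,0.35], [0.01,0.17,0.94], [0.88,0.99,0.06]]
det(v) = -0.01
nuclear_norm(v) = 1.83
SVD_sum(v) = [[-0.11, 0.49, -0.08],[-0.18, 0.79, -0.13],[-0.1, 0.44, -0.07]] + [[-0.15,-0.03,0.01], [0.42,0.09,-0.03], [-0.58,-0.13,0.04]] + [[-0.0, -0.00, -0.01], [0.0, 0.00, 0.00], [0.00, 0.0, 0.00]]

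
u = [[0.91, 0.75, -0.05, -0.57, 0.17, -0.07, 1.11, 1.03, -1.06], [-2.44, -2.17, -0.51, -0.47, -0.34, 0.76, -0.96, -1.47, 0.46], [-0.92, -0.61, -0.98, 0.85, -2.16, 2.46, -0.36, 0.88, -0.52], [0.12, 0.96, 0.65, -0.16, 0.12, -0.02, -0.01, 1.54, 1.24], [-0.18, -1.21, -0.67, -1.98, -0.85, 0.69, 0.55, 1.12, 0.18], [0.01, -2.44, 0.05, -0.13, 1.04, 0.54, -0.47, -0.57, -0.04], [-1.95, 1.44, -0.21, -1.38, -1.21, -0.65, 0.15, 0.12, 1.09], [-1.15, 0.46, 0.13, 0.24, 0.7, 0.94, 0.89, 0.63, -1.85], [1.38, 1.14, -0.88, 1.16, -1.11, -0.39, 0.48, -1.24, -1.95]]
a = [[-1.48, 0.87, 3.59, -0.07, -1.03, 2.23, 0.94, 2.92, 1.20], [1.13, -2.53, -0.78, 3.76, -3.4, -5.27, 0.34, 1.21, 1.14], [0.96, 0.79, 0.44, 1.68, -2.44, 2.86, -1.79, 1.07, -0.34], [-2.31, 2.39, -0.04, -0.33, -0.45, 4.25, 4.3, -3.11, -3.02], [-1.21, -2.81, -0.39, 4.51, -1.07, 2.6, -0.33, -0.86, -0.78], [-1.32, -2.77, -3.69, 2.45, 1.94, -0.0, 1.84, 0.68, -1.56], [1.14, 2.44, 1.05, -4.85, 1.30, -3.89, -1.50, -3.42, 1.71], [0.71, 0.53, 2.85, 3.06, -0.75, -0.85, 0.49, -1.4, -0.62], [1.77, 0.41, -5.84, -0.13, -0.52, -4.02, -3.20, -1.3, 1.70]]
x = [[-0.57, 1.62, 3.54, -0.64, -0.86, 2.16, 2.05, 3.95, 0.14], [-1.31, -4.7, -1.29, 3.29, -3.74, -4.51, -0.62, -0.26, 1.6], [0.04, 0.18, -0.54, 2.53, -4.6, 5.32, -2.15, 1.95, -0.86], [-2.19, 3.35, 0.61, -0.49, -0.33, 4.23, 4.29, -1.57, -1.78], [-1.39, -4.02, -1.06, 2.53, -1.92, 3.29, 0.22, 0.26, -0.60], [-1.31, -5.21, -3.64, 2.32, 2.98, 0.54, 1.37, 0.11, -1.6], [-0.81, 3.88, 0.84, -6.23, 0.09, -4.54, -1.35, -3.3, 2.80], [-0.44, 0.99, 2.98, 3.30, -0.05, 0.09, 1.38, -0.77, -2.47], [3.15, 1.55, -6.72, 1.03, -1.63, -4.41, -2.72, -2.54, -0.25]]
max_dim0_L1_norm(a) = 25.97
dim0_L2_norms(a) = [4.23, 5.96, 8.41, 8.74, 5.12, 9.89, 6.24, 6.11, 4.61]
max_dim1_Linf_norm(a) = 5.84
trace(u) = -3.88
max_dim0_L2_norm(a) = 9.89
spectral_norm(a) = 12.43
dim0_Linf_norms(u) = [2.44, 2.44, 0.98, 1.98, 2.16, 2.46, 1.11, 1.54, 1.95]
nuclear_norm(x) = 58.11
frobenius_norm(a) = 20.54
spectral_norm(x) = 14.00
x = a + u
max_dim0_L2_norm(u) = 4.19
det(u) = -0.00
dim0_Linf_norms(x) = [3.15, 5.21, 6.72, 6.23, 4.6, 5.32, 4.29, 3.95, 2.8]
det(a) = -41175.87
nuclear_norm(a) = 49.98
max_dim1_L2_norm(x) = 9.82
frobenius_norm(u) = 9.37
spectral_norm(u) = 5.38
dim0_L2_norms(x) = [4.61, 9.88, 9.16, 8.97, 7.16, 11.06, 6.38, 6.32, 4.84]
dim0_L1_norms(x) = [11.21, 25.5, 21.22, 22.36, 16.2, 29.09, 16.15, 14.71, 12.1]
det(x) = 361120.29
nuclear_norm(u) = 22.12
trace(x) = -10.05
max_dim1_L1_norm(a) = 21.3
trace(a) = -6.17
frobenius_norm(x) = 23.69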